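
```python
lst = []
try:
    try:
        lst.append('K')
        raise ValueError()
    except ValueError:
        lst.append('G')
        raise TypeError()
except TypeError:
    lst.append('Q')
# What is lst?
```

Step-by-step execution trace:
1. Inner try: `lst.append('K')` → lst = ['K'].
2. `raise ValueError()` raises ValueError.
3. Inner `except ValueError` matches → `lst.append('G')` → lst = ['K', 'G'].
4. `raise TypeError()` raises TypeError; propagates to outer try.
5. Outer `except TypeError` matches → `lst.append('Q')` → lst = ['K', 'G', 'Q'].
Result: ['K', 'G', 'Q']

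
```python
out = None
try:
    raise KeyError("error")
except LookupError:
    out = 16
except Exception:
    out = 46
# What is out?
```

Step-by-step execution trace:
1. `raise KeyError(...)` raises KeyError.
2. `except LookupError` matches (KeyError is a subclass of LookupError) → out = 16.
3. `except Exception` is not reached.
Result: 16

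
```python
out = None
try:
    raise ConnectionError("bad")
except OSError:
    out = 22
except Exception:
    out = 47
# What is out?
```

Step-by-step execution trace:
1. `raise ConnectionError(...)` raises ConnectionError.
2. `except OSError` matches (ConnectionError is a subclass of OSError) → out = 22.
3. `except Exception` is not reached.
Result: 22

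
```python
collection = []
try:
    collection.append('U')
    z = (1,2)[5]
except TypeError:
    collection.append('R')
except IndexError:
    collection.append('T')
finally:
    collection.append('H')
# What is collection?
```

Step-by-step execution trace:
1. try: `collection.append('U')` → collection = ['U'].
2. `z = (1,2)[5]` raises IndexError.
3. `except TypeError` does not match IndexError; skipped.
4. `except IndexError` matches → `collection.append('T')` → collection = ['U', 'T'].
5. finally always runs: `collection.append('H')` → collection = ['U', 'T', 'H'].
Result: ['U', 'T', 'H']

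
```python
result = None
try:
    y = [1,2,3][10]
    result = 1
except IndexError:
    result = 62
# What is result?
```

Step-by-step execution trace:
1. `y = [1,2,3][10]` raises IndexError.
2. `result = 1` is not reached.
3. `except IndexError` matches → result = 62.
Result: 62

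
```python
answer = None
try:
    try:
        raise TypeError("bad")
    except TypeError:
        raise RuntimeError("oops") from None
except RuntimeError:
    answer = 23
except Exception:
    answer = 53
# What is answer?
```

Step-by-step execution trace:
1. Inner try raises TypeError; inner `except TypeError` catches it.
2. `raise RuntimeError(...) from None` raises RuntimeError (from None suppresses __context__, but the active exception is still RuntimeError).
3. Outer `except RuntimeError` matches → answer = 23.
4. `except Exception` is not reached.
Result: 23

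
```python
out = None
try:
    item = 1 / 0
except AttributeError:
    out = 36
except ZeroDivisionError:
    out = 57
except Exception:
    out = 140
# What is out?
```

Step-by-step execution trace:
1. `item = 1 / 0` raises ZeroDivisionError.
2. `except AttributeError` does not match ZeroDivisionError; skipped.
3. `except ZeroDivisionError` matches → out = 57.
4. Remaining except clauses are skipped.
Result: 57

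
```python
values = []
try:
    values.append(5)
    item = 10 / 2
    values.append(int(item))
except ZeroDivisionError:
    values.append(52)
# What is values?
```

Step-by-step execution trace:
1. try: `values.append(5)` → values = [5].
2. `item = 10 / 2` → item = 5.0. No exception raised.
3. `values.append(int(item))` → values = [5, 5].
4. `except ZeroDivisionError` is skipped (no exception was raised).
Result: [5, 5]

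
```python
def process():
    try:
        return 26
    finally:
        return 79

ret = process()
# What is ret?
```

Step-by-step execution trace:
1. `process()` enters try: `return 26` sets pending return value 26.
2. Before returning, `finally: return 79` runs and overrides the pending return.
3. process() returns 79 → ret = 79.
Result: 79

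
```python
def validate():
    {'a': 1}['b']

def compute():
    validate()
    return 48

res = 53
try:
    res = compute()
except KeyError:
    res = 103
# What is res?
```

Step-by-step execution trace:
1. res starts at 53.
2. try: `compute()` calls `validate()`.
3. `validate()` evaluates `{'a': 1}['b']`, which raises KeyError; it propagates through compute (uncaught).
4. `return 48` in compute is not reached; the assignment to res does not complete.
5. `except KeyError` matches → res = 103.
Result: 103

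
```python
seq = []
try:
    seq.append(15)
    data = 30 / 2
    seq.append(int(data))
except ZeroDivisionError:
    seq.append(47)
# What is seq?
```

Step-by-step execution trace:
1. try: `seq.append(15)` → seq = [15].
2. `data = 30 / 2` → data = 15.0. No exception raised.
3. `seq.append(int(data))` → seq = [15, 15].
4. `except ZeroDivisionError` is skipped (no exception was raised).
Result: [15, 15]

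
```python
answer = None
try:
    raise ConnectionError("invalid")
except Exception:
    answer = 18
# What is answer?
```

Step-by-step execution trace:
1. `raise ConnectionError(...)` raises ConnectionError.
2. `except Exception` matches (ConnectionError is a subclass of Exception) → answer = 18.
Result: 18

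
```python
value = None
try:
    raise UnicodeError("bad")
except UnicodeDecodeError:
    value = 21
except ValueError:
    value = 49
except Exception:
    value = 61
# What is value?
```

Step-by-step execution trace:
1. `raise UnicodeError(...)` raises UnicodeError.
2. `except UnicodeDecodeError` does not match (UnicodeError is not a subclass of UnicodeDecodeError); skipped.
3. `except ValueError` matches (UnicodeError is a subclass of ValueError) → value = 49.
4. `except Exception` is not reached.
Result: 49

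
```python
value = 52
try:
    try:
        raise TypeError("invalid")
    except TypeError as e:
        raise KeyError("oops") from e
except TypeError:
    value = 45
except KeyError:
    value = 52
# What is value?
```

Step-by-step execution trace:
1. Inner try raises TypeError; inner `except TypeError as e` catches it.
2. `raise KeyError(...) from e` raises KeyError (TypeError is attached as __cause__, but only KeyError is active).
3. Outer `except TypeError` does not match KeyError; skipped.
4. Outer `except KeyError` matches → value = 52.
Result: 52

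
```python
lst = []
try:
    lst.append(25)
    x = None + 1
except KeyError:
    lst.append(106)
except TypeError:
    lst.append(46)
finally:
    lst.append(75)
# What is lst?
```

Step-by-step execution trace:
1. try: `lst.append(25)` → lst = [25].
2. `x = None + 1` raises TypeError.
3. `except KeyError` does not match TypeError; skipped.
4. `except TypeError` matches → `lst.append(46)` → lst = [25, 46].
5. finally always runs: `lst.append(75)` → lst = [25, 46, 75].
Result: [25, 46, 75]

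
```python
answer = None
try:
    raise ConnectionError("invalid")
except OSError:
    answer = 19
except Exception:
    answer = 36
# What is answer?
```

Step-by-step execution trace:
1. `raise ConnectionError(...)` raises ConnectionError.
2. `except OSError` matches (ConnectionError is a subclass of OSError) → answer = 19.
3. `except Exception` is not reached.
Result: 19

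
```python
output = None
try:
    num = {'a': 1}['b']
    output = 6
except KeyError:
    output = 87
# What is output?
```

Step-by-step execution trace:
1. `num = {'a': 1}['b']` raises KeyError.
2. `output = 6` is not reached.
3. `except KeyError` matches → output = 87.
Result: 87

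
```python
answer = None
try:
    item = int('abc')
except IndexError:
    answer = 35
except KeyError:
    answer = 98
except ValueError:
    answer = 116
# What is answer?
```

Step-by-step execution trace:
1. `item = int('abc')` raises ValueError.
2. `except IndexError` does not match ValueError; skipped.
3. `except KeyError` does not match ValueError; skipped.
4. `except ValueError` matches → answer = 116.
Result: 116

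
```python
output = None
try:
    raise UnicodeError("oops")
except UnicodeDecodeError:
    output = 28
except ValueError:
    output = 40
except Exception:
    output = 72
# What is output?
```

Step-by-step execution trace:
1. `raise UnicodeError(...)` raises UnicodeError.
2. `except UnicodeDecodeError` does not match (UnicodeError is not a subclass of UnicodeDecodeError); skipped.
3. `except ValueError` matches (UnicodeError is a subclass of ValueError) → output = 40.
4. `except Exception` is not reached.
Result: 40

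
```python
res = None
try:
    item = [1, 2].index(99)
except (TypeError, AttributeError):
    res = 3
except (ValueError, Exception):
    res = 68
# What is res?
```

Step-by-step execution trace:
1. `item = [1, 2].index(99)` raises ValueError.
2. `except (TypeError, AttributeError)` does not match ValueError; skipped.
3. `except (ValueError, Exception)` matches (ValueError is in the tuple) → res = 68.
Result: 68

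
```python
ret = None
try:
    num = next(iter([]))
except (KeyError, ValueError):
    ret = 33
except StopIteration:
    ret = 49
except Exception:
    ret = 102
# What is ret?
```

Step-by-step execution trace:
1. `num = next(iter([]))` raises StopIteration.
2. `except (KeyError, ValueError)` does not match StopIteration; skipped.
3. `except StopIteration` matches (exact type match) → ret = 49.
4. `except Exception` is not reached.
Result: 49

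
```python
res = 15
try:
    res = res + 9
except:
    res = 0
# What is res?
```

Step-by-step execution trace:
1. res starts at 15.
2. try: `res = res + 9` → res = 24. No exception raised.
3. `except` is skipped.
Result: 24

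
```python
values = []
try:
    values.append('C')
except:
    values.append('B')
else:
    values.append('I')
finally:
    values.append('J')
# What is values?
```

Step-by-step execution trace:
1. try: `values.append('C')` → values = ['C']. No exception raised.
2. `except` is skipped.
3. `else` runs: `values.append('I')` → values = ['C', 'I'].
4. `finally` always runs: `values.append('J')` → values = ['C', 'I', 'J'].
Result: ['C', 'I', 'J']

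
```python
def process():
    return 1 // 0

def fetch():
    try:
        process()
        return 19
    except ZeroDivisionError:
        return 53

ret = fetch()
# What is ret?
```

Step-by-step execution trace:
1. `fetch()` calls `process()`.
2. `process()` evaluates `1 // 0`, which raises ZeroDivisionError; it propagates to the caller.
3. `return 19` is not reached.
4. `except ZeroDivisionError` in fetch matches → returns 53.
5. ret = 53.
Result: 53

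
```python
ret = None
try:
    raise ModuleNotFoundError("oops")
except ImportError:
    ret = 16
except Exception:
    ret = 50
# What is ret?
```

Step-by-step execution trace:
1. `raise ModuleNotFoundError(...)` raises ModuleNotFoundError.
2. `except ImportError` matches (ModuleNotFoundError is a subclass of ImportError) → ret = 16.
3. `except Exception` is not reached.
Result: 16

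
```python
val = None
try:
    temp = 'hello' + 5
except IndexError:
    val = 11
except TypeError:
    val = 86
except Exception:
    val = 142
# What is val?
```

Step-by-step execution trace:
1. `temp = 'hello' + 5` raises TypeError.
2. `except IndexError` does not match TypeError; skipped.
3. `except TypeError` matches → val = 86.
4. Remaining except clauses are skipped.
Result: 86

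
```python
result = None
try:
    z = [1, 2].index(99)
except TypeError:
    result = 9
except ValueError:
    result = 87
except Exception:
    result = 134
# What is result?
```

Step-by-step execution trace:
1. `z = [1, 2].index(99)` raises ValueError.
2. `except TypeError` does not match ValueError; skipped.
3. `except ValueError` matches → result = 87.
4. Remaining except clauses are skipped.
Result: 87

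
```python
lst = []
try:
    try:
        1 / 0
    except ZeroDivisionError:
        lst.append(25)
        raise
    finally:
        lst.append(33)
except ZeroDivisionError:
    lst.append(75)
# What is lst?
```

Step-by-step execution trace:
1. Inner try: `1 / 0` raises ZeroDivisionError.
2. Inner `except ZeroDivisionError` matches → `lst.append(25)` → lst = [25].
3. bare `raise` re-raises ZeroDivisionError.
4. Inner `finally` runs during unwinding: `lst.append(33)` → lst = [25, 33].
5. Outer `except ZeroDivisionError` matches → `lst.append(75)` → lst = [25, 33, 75].
Result: [25, 33, 75]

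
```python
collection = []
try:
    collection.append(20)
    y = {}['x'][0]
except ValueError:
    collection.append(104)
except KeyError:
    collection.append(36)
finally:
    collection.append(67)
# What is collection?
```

Step-by-step execution trace:
1. try: `collection.append(20)` → collection = [20].
2. `y = {}['x'][0]` raises KeyError.
3. `except ValueError` does not match KeyError; skipped.
4. `except KeyError` matches → `collection.append(36)` → collection = [20, 36].
5. finally always runs: `collection.append(67)` → collection = [20, 36, 67].
Result: [20, 36, 67]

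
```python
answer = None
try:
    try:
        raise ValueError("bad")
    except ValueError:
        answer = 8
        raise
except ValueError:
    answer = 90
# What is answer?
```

Step-by-step execution trace:
1. Inner try: `raise ValueError("bad")` raises ValueError.
2. Inner `except ValueError` matches → answer = 8.
3. bare `raise` re-raises the same ValueError.
4. Outer `except ValueError` matches → answer = 90.
Result: 90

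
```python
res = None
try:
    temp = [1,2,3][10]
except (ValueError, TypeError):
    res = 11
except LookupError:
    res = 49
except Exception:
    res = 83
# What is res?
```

Step-by-step execution trace:
1. `temp = [1,2,3][10]` raises IndexError.
2. `except (ValueError, TypeError)` does not match IndexError; skipped.
3. `except LookupError` matches (IndexError is a subclass of LookupError) → res = 49.
4. `except Exception` is not reached.
Result: 49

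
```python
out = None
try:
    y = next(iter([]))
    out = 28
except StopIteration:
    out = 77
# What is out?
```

Step-by-step execution trace:
1. `y = next(iter([]))` raises StopIteration.
2. `out = 28` is not reached.
3. `except StopIteration` matches → out = 77.
Result: 77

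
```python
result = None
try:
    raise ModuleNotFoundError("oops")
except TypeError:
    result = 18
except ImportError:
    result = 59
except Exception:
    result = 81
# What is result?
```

Step-by-step execution trace:
1. `raise ModuleNotFoundError(...)` raises ModuleNotFoundError.
2. `except TypeError` does not match (ModuleNotFoundError is not a subclass of TypeError); skipped.
3. `except ImportError` matches (ModuleNotFoundError is a subclass of ImportError) → result = 59.
4. `except Exception` is not reached.
Result: 59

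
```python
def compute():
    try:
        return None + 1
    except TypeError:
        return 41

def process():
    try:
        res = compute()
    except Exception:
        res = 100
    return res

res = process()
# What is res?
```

Step-by-step execution trace:
1. `process()` calls `compute()`.
2. In compute: `None + 1` raises TypeError; `except TypeError` catches it → returns 41.
3. In process: `res = compute()` → res = 41. No exception reaches process.
4. `except Exception` is skipped; process returns 41.
5. res = 41.
Result: 41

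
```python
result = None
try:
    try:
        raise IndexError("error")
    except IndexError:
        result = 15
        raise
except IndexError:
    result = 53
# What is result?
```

Step-by-step execution trace:
1. Inner try: `raise IndexError("error")` raises IndexError.
2. Inner `except IndexError` matches → result = 15.
3. bare `raise` re-raises the same IndexError.
4. Outer `except IndexError` matches → result = 53.
Result: 53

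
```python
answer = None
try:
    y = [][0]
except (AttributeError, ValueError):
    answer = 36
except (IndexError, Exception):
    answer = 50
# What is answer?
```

Step-by-step execution trace:
1. `y = [][0]` raises IndexError.
2. `except (AttributeError, ValueError)` does not match IndexError; skipped.
3. `except (IndexError, Exception)` matches (IndexError is in the tuple) → answer = 50.
Result: 50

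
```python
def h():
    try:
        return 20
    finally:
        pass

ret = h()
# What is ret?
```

Step-by-step execution trace:
1. `h()` enters try: `return 20` sets pending return value 20.
2. Before returning, `finally: pass` runs (no effect).
3. h() returns 20 → ret = 20.
Result: 20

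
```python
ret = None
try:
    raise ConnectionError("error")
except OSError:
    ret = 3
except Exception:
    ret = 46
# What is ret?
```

Step-by-step execution trace:
1. `raise ConnectionError(...)` raises ConnectionError.
2. `except OSError` matches (ConnectionError is a subclass of OSError) → ret = 3.
3. `except Exception` is not reached.
Result: 3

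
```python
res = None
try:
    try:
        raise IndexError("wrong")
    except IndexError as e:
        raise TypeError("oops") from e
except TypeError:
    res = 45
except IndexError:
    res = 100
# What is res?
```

Step-by-step execution trace:
1. Inner try raises IndexError; inner `except IndexError as e` catches it.
2. `raise TypeError(...) from e` raises TypeError (IndexError is attached as __cause__, but only TypeError is active).
3. Outer `except TypeError` matches → res = 45.
4. `except IndexError` is not reached.
Result: 45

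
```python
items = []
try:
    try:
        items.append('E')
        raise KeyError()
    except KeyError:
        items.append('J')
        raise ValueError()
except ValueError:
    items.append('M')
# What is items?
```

Step-by-step execution trace:
1. Inner try: `items.append('E')` → items = ['E'].
2. `raise KeyError()` raises KeyError.
3. Inner `except KeyError` matches → `items.append('J')` → items = ['E', 'J'].
4. `raise ValueError()` raises ValueError; propagates to outer try.
5. Outer `except ValueError` matches → `items.append('M')` → items = ['E', 'J', 'M'].
Result: ['E', 'J', 'M']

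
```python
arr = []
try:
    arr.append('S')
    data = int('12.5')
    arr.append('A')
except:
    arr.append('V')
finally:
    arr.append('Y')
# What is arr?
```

Step-by-step execution trace:
1. try: `arr.append('S')` → arr = ['S'].
2. `data = int('12.5')` raises ValueError; `arr.append('A')` is not reached.
3. bare `except` matches → `arr.append('V')` → arr = ['S', 'V'].
4. finally always runs: `arr.append('Y')` → arr = ['S', 'V', 'Y'].
Result: ['S', 'V', 'Y']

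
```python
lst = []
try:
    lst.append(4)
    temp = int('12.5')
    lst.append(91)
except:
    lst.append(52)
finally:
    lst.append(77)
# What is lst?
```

Step-by-step execution trace:
1. try: `lst.append(4)` → lst = [4].
2. `temp = int('12.5')` raises ValueError; `lst.append(91)` is not reached.
3. bare `except` matches → `lst.append(52)` → lst = [4, 52].
4. finally always runs: `lst.append(77)` → lst = [4, 52, 77].
Result: [4, 52, 77]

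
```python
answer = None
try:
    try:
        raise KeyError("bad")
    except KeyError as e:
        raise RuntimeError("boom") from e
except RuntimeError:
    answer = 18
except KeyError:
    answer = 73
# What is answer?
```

Step-by-step execution trace:
1. Inner try raises KeyError; inner `except KeyError as e` catches it.
2. `raise RuntimeError(...) from e` raises RuntimeError (KeyError is attached as __cause__, but only RuntimeError is active).
3. Outer `except RuntimeError` matches → answer = 18.
4. `except KeyError` is not reached.
Result: 18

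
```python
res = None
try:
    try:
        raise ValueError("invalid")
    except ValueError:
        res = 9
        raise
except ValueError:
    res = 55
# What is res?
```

Step-by-step execution trace:
1. Inner try: `raise ValueError("invalid")` raises ValueError.
2. Inner `except ValueError` matches → res = 9.
3. bare `raise` re-raises the same ValueError.
4. Outer `except ValueError` matches → res = 55.
Result: 55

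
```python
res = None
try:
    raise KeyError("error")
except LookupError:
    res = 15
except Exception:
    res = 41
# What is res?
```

Step-by-step execution trace:
1. `raise KeyError(...)` raises KeyError.
2. `except LookupError` matches (KeyError is a subclass of LookupError) → res = 15.
3. `except Exception` is not reached.
Result: 15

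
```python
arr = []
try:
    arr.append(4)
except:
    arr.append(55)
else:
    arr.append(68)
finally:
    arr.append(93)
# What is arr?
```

Step-by-step execution trace:
1. try: `arr.append(4)` → arr = [4]. No exception raised.
2. `except` is skipped.
3. `else` runs: `arr.append(68)` → arr = [4, 68].
4. `finally` always runs: `arr.append(93)` → arr = [4, 68, 93].
Result: [4, 68, 93]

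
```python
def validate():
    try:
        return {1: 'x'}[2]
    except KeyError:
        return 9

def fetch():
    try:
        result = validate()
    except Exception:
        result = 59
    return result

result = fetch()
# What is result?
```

Step-by-step execution trace:
1. `fetch()` calls `validate()`.
2. In validate: `{1: 'x'}[2]` raises KeyError; `except KeyError` catches it → returns 9.
3. In fetch: `result = validate()` → result = 9. No exception reaches fetch.
4. `except Exception` is skipped; fetch returns 9.
5. result = 9.
Result: 9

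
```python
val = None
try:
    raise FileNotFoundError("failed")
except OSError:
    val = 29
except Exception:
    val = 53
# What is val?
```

Step-by-step execution trace:
1. `raise FileNotFoundError(...)` raises FileNotFoundError.
2. `except OSError` matches (FileNotFoundError is a subclass of OSError) → val = 29.
3. `except Exception` is not reached.
Result: 29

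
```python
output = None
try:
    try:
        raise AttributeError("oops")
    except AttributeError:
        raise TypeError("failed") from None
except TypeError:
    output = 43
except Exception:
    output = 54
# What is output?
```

Step-by-step execution trace:
1. Inner try raises AttributeError; inner `except AttributeError` catches it.
2. `raise TypeError(...) from None` raises TypeError (from None suppresses __context__, but the active exception is still TypeError).
3. Outer `except TypeError` matches → output = 43.
4. `except Exception` is not reached.
Result: 43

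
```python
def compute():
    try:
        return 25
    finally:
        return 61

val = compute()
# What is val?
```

Step-by-step execution trace:
1. `compute()` enters try: `return 25` sets pending return value 25.
2. Before returning, `finally: return 61` runs and overrides the pending return.
3. compute() returns 61 → val = 61.
Result: 61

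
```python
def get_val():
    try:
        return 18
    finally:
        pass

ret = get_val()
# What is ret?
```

Step-by-step execution trace:
1. `get_val()` enters try: `return 18` sets pending return value 18.
2. Before returning, `finally: pass` runs (no effect).
3. get_val() returns 18 → ret = 18.
Result: 18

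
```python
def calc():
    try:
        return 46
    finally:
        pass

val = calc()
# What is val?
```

Step-by-step execution trace:
1. `calc()` enters try: `return 46` sets pending return value 46.
2. Before returning, `finally: pass` runs (no effect).
3. calc() returns 46 → val = 46.
Result: 46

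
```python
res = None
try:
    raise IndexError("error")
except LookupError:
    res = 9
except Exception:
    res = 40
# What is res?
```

Step-by-step execution trace:
1. `raise IndexError(...)` raises IndexError.
2. `except LookupError` matches (IndexError is a subclass of LookupError) → res = 9.
3. `except Exception` is not reached.
Result: 9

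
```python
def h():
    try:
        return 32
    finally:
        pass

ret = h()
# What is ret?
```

Step-by-step execution trace:
1. `h()` enters try: `return 32` sets pending return value 32.
2. Before returning, `finally: pass` runs (no effect).
3. h() returns 32 → ret = 32.
Result: 32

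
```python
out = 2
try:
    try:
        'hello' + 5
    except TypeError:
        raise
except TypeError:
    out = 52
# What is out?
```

Step-by-step execution trace:
1. Inner try: `'hello' + 5` raises TypeError.
2. Inner `except TypeError` matches; bare `raise` re-raises the same TypeError.
3. Outer `except TypeError` matches → out = 52.
Result: 52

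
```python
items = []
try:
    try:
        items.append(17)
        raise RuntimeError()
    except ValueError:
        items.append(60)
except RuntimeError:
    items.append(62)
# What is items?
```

Step-by-step execution trace:
1. Inner try: `items.append(17)` → items = [17].
2. `raise RuntimeError()` raises RuntimeError.
3. Inner `except ValueError` does not match RuntimeError; exception propagates to outer try.
4. Outer `except RuntimeError` matches → `items.append(62)` → items = [17, 62].
Result: [17, 62]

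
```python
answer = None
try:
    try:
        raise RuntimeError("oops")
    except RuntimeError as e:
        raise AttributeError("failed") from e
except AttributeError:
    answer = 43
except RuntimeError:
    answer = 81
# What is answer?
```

Step-by-step execution trace:
1. Inner try raises RuntimeError; inner `except RuntimeError as e` catches it.
2. `raise AttributeError(...) from e` raises AttributeError (RuntimeError is attached as __cause__, but only AttributeError is active).
3. Outer `except AttributeError` matches → answer = 43.
4. `except RuntimeError` is not reached.
Result: 43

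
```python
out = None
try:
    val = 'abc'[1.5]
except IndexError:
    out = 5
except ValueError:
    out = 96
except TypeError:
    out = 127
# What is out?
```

Step-by-step execution trace:
1. `val = 'abc'[1.5]` raises TypeError.
2. `except IndexError` does not match TypeError; skipped.
3. `except ValueError` does not match TypeError; skipped.
4. `except TypeError` matches → out = 127.
Result: 127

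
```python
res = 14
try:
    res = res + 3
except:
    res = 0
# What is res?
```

Step-by-step execution trace:
1. res starts at 14.
2. try: `res = res + 3` → res = 17. No exception raised.
3. `except` is skipped.
Result: 17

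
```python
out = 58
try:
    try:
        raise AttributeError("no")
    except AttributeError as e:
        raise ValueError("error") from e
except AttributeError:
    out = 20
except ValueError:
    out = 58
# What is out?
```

Step-by-step execution trace:
1. Inner try raises AttributeError; inner `except AttributeError as e` catches it.
2. `raise ValueError(...) from e` raises ValueError (AttributeError is attached as __cause__, but only ValueError is active).
3. Outer `except AttributeError` does not match ValueError; skipped.
4. Outer `except ValueError` matches → out = 58.
Result: 58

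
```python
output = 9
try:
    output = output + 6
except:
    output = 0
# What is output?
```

Step-by-step execution trace:
1. output starts at 9.
2. try: `output = output + 6` → output = 15. No exception raised.
3. `except` is skipped.
Result: 15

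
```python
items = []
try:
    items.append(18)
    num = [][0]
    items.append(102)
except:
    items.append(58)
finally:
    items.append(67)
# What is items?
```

Step-by-step execution trace:
1. try: `items.append(18)` → items = [18].
2. `num = [][0]` raises IndexError; `items.append(102)` is not reached.
3. bare `except` matches → `items.append(58)` → items = [18, 58].
4. finally always runs: `items.append(67)` → items = [18, 58, 67].
Result: [18, 58, 67]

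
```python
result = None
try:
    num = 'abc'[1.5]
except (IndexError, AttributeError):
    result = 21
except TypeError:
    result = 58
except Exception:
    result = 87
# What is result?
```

Step-by-step execution trace:
1. `num = 'abc'[1.5]` raises TypeError.
2. `except (IndexError, AttributeError)` does not match TypeError; skipped.
3. `except TypeError` matches (exact type match) → result = 58.
4. `except Exception` is not reached.
Result: 58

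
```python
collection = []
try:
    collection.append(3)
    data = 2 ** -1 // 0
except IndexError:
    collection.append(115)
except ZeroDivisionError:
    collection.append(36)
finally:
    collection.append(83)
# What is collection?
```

Step-by-step execution trace:
1. try: `collection.append(3)` → collection = [3].
2. `data = 2 ** -1 // 0` raises ZeroDivisionError.
3. `except IndexError` does not match ZeroDivisionError; skipped.
4. `except ZeroDivisionError` matches → `collection.append(36)` → collection = [3, 36].
5. finally always runs: `collection.append(83)` → collection = [3, 36, 83].
Result: [3, 36, 83]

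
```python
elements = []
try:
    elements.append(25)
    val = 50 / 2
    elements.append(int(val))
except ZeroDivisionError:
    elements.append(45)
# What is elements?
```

Step-by-step execution trace:
1. try: `elements.append(25)` → elements = [25].
2. `val = 50 / 2` → val = 25.0. No exception raised.
3. `elements.append(int(val))` → elements = [25, 25].
4. `except ZeroDivisionError` is skipped (no exception was raised).
Result: [25, 25]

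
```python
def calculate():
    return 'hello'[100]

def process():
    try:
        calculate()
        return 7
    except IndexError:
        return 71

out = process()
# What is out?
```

Step-by-step execution trace:
1. `process()` calls `calculate()`.
2. `calculate()` evaluates `'hello'[100]`, which raises IndexError; it propagates to the caller.
3. `return 7` is not reached.
4. `except IndexError` in process matches → returns 71.
5. out = 71.
Result: 71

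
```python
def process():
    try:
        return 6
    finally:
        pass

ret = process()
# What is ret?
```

Step-by-step execution trace:
1. `process()` enters try: `return 6` sets pending return value 6.
2. Before returning, `finally: pass` runs (no effect).
3. process() returns 6 → ret = 6.
Result: 6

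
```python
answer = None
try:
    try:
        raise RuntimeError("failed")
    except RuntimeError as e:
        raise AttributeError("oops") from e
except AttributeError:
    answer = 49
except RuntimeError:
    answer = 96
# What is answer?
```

Step-by-step execution trace:
1. Inner try raises RuntimeError; inner `except RuntimeError as e` catches it.
2. `raise AttributeError(...) from e` raises AttributeError (RuntimeError is attached as __cause__, but only AttributeError is active).
3. Outer `except AttributeError` matches → answer = 49.
4. `except RuntimeError` is not reached.
Result: 49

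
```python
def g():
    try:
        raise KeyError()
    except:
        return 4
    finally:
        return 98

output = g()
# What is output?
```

Step-by-step execution trace:
1. `g()` enters try: `raise KeyError()` raises KeyError.
2. bare `except` matches → `return 4` sets pending return value 4.
3. Before returning, `finally: return 98` runs and overrides the pending return.
4. g() returns 98 → output = 98.
Result: 98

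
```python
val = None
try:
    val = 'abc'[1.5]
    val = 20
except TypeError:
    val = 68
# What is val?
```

Step-by-step execution trace:
1. `val = 'abc'[1.5]` raises TypeError.
2. `val = 20` is not reached.
3. `except TypeError` matches → val = 68.
Result: 68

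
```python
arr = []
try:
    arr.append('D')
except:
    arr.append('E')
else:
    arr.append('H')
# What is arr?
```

Step-by-step execution trace:
1. try: `arr.append('D')` → arr = ['D']. No exception raised.
2. `except` is skipped.
3. `else` runs (try completed without exception): `arr.append('H')` → arr = ['D', 'H'].
Result: ['D', 'H']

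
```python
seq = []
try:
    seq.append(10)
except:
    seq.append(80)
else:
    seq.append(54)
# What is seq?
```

Step-by-step execution trace:
1. try: `seq.append(10)` → seq = [10]. No exception raised.
2. `except` is skipped.
3. `else` runs (try completed without exception): `seq.append(54)` → seq = [10, 54].
Result: [10, 54]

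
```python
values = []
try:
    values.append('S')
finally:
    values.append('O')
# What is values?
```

Step-by-step execution trace:
1. try: `values.append('S')` → values = ['S'].
2. The try body completes without raising.
3. finally always runs: `values.append('O')` → values = ['S', 'O'].
Result: ['S', 'O']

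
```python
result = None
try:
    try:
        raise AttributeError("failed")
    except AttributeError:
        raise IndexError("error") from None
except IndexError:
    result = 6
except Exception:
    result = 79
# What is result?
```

Step-by-step execution trace:
1. Inner try raises AttributeError; inner `except AttributeError` catches it.
2. `raise IndexError(...) from None` raises IndexError (from None suppresses __context__, but the active exception is still IndexError).
3. Outer `except IndexError` matches → result = 6.
4. `except Exception` is not reached.
Result: 6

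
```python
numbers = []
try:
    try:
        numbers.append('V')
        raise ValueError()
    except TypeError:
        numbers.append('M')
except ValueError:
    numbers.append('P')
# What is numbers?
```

Step-by-step execution trace:
1. Inner try: `numbers.append('V')` → numbers = ['V'].
2. `raise ValueError()` raises ValueError.
3. Inner `except TypeError` does not match ValueError; exception propagates to outer try.
4. Outer `except ValueError` matches → `numbers.append('P')` → numbers = ['V', 'P'].
Result: ['V', 'P']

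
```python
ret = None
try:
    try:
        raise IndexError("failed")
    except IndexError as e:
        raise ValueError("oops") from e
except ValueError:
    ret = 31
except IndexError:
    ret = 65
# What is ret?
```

Step-by-step execution trace:
1. Inner try raises IndexError; inner `except IndexError as e` catches it.
2. `raise ValueError(...) from e` raises ValueError (IndexError is attached as __cause__, but only ValueError is active).
3. Outer `except ValueError` matches → ret = 31.
4. `except IndexError` is not reached.
Result: 31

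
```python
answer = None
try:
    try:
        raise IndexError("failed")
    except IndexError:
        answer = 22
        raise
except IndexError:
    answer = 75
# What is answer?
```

Step-by-step execution trace:
1. Inner try: `raise IndexError("failed")` raises IndexError.
2. Inner `except IndexError` matches → answer = 22.
3. bare `raise` re-raises the same IndexError.
4. Outer `except IndexError` matches → answer = 75.
Result: 75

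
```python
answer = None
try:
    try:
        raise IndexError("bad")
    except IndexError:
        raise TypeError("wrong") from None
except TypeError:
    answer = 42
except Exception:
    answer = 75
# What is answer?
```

Step-by-step execution trace:
1. Inner try raises IndexError; inner `except IndexError` catches it.
2. `raise TypeError(...) from None` raises TypeError (from None suppresses __context__, but the active exception is still TypeError).
3. Outer `except TypeError` matches → answer = 42.
4. `except Exception` is not reached.
Result: 42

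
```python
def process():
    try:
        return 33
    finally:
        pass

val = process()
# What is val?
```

Step-by-step execution trace:
1. `process()` enters try: `return 33` sets pending return value 33.
2. Before returning, `finally: pass` runs (no effect).
3. process() returns 33 → val = 33.
Result: 33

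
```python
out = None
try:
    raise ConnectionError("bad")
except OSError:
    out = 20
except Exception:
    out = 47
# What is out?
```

Step-by-step execution trace:
1. `raise ConnectionError(...)` raises ConnectionError.
2. `except OSError` matches (ConnectionError is a subclass of OSError) → out = 20.
3. `except Exception` is not reached.
Result: 20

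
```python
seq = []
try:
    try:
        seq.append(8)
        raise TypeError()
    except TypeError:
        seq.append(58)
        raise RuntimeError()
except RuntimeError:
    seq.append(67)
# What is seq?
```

Step-by-step execution trace:
1. Inner try: `seq.append(8)` → seq = [8].
2. `raise TypeError()` raises TypeError.
3. Inner `except TypeError` matches → `seq.append(58)` → seq = [8, 58].
4. `raise RuntimeError()` raises RuntimeError; propagates to outer try.
5. Outer `except RuntimeError` matches → `seq.append(67)` → seq = [8, 58, 67].
Result: [8, 58, 67]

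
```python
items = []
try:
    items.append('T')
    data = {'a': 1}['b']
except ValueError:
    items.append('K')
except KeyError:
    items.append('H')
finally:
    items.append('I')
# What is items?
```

Step-by-step execution trace:
1. try: `items.append('T')` → items = ['T'].
2. `data = {'a': 1}['b']` raises KeyError.
3. `except ValueError` does not match KeyError; skipped.
4. `except KeyError` matches → `items.append('H')` → items = ['T', 'H'].
5. finally always runs: `items.append('I')` → items = ['T', 'H', 'I'].
Result: ['T', 'H', 'I']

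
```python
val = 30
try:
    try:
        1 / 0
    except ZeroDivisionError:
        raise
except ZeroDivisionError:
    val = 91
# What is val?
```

Step-by-step execution trace:
1. Inner try: `1 / 0` raises ZeroDivisionError.
2. Inner `except ZeroDivisionError` matches; bare `raise` re-raises the same ZeroDivisionError.
3. Outer `except ZeroDivisionError` matches → val = 91.
Result: 91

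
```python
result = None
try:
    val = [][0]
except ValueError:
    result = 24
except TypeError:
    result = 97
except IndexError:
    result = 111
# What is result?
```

Step-by-step execution trace:
1. `val = [][0]` raises IndexError.
2. `except ValueError` does not match IndexError; skipped.
3. `except TypeError` does not match IndexError; skipped.
4. `except IndexError` matches → result = 111.
Result: 111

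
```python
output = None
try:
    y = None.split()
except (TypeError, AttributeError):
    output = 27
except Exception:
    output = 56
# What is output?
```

Step-by-step execution trace:
1. `y = None.split()` raises AttributeError.
2. `except (TypeError, AttributeError)` matches (AttributeError is in the tuple) → output = 27.
3. `except Exception` is not reached.
Result: 27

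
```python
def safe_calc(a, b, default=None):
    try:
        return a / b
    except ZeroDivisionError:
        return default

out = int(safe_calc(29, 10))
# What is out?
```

Step-by-step execution trace:
1. `safe_calc(29, 10)` enters try: `return 29 / 10` → returns 2.9. No exception raised.
2. `except ZeroDivisionError` is skipped.
3. `int(2.9)` → 2 → out = 2.
Result: 2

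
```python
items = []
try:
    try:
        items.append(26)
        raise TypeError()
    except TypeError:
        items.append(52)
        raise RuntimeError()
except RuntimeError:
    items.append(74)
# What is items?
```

Step-by-step execution trace:
1. Inner try: `items.append(26)` → items = [26].
2. `raise TypeError()` raises TypeError.
3. Inner `except TypeError` matches → `items.append(52)` → items = [26, 52].
4. `raise RuntimeError()` raises RuntimeError; propagates to outer try.
5. Outer `except RuntimeError` matches → `items.append(74)` → items = [26, 52, 74].
Result: [26, 52, 74]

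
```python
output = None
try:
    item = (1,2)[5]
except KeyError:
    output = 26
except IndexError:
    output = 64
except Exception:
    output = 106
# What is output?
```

Step-by-step execution trace:
1. `item = (1,2)[5]` raises IndexError.
2. `except KeyError` does not match IndexError; skipped.
3. `except IndexError` matches → output = 64.
4. Remaining except clauses are skipped.
Result: 64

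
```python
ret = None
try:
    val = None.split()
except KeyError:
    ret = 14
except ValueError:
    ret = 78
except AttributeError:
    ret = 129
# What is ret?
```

Step-by-step execution trace:
1. `val = None.split()` raises AttributeError.
2. `except KeyError` does not match AttributeError; skipped.
3. `except ValueError` does not match AttributeError; skipped.
4. `except AttributeError` matches → ret = 129.
Result: 129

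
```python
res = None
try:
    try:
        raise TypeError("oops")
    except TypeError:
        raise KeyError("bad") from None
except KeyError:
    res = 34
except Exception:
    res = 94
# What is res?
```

Step-by-step execution trace:
1. Inner try raises TypeError; inner `except TypeError` catches it.
2. `raise KeyError(...) from None` raises KeyError (from None suppresses __context__, but the active exception is still KeyError).
3. Outer `except KeyError` matches → res = 34.
4. `except Exception` is not reached.
Result: 34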